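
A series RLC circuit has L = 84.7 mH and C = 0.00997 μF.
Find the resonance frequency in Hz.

Step 1 — Resonance condition Im(Z)=0 gives ω₀ = 1/√(LC).
Step 2 — ω₀ = 1/√(0.0847·9.97e-09) = 3.441e+04 rad/s.
Step 3 — f₀ = ω₀/(2π) = 5477 Hz.

f₀ = 5477 Hz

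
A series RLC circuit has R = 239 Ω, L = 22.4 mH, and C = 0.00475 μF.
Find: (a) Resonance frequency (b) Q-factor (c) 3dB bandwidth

Step 1 — Resonance: ω₀ = 1/√(LC) = 1/√(0.0224·4.75e-09) = 9.695e+04 rad/s.
Step 2 — f₀ = ω₀/(2π) = 1.543e+04 Hz.
Step 3 — Series Q: Q = ω₀L/R = 9.695e+04·0.0224/239 = 9.086.
Step 4 — Bandwidth: Δω = ω₀/Q = 1.067e+04 rad/s; BW = Δω/(2π) = 1698 Hz.

(a) f₀ = 1.543e+04 Hz  (b) Q = 9.086  (c) BW = 1698 Hz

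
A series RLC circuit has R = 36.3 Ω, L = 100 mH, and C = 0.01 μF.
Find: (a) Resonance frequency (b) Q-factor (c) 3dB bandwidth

Step 1 — Resonance: ω₀ = 1/√(LC) = 1/√(0.1·1e-08) = 3.162e+04 rad/s.
Step 2 — f₀ = ω₀/(2π) = 5033 Hz.
Step 3 — Series Q: Q = ω₀L/R = 3.162e+04·0.1/36.3 = 87.12.
Step 4 — Bandwidth: Δω = ω₀/Q = 363 rad/s; BW = Δω/(2π) = 57.77 Hz.

(a) f₀ = 5033 Hz  (b) Q = 87.12  (c) BW = 57.77 Hz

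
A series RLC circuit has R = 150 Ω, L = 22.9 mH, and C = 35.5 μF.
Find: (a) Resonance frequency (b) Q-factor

Step 1 — Resonance condition Im(Z)=0 gives ω₀ = 1/√(LC).
Step 2 — ω₀ = 1/√(0.0229·3.55e-05) = 1109 rad/s.
Step 3 — f₀ = ω₀/(2π) = 176.5 Hz.
Step 4 — Series Q: Q = ω₀L/R = 1109·0.0229/150 = 0.1693.

(a) f₀ = 176.5 Hz  (b) Q = 0.1693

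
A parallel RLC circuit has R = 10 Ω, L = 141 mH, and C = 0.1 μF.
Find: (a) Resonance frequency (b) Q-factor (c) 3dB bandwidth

Step 1 — Resonance: ω₀ = 1/√(LC) = 1/√(0.141·1e-07) = 8422 rad/s.
Step 2 — f₀ = ω₀/(2π) = 1340 Hz.
Step 3 — Parallel Q: Q = R/(ω₀L) = 10/(8422·0.141) = 0.008422.
Step 4 — Bandwidth: Δω = ω₀/Q = 1e+06 rad/s; BW = Δω/(2π) = 1.592e+05 Hz.

(a) f₀ = 1340 Hz  (b) Q = 0.008422  (c) BW = 1.592e+05 Hz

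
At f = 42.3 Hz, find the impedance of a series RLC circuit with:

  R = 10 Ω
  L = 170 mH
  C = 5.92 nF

Step 1 — Angular frequency: ω = 2π·f = 2π·42.3 = 265.8 rad/s.
Step 2 — Component impedances:
  R: Z = R = 10 Ω
  L: Z = jωL = j·265.8·0.17 = 0 + j45.18 Ω
  C: Z = 1/(jωC) = -j/(ω·C) = 0 - j6.356e+05 Ω
Step 3 — Series combination: Z_total = R + L + C = 10 - j6.355e+05 Ω = 6.355e+05∠-90.0° Ω.

Z = 10 - j6.355e+05 Ω = 6.355e+05∠-90.0° Ω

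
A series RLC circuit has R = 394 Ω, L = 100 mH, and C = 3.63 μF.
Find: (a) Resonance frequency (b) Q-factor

Step 1 — Resonance condition Im(Z)=0 gives ω₀ = 1/√(LC).
Step 2 — ω₀ = 1/√(0.1·3.63e-06) = 1660 rad/s.
Step 3 — f₀ = ω₀/(2π) = 264.2 Hz.
Step 4 — Series Q: Q = ω₀L/R = 1660·0.1/394 = 0.4213.

(a) f₀ = 264.2 Hz  (b) Q = 0.4213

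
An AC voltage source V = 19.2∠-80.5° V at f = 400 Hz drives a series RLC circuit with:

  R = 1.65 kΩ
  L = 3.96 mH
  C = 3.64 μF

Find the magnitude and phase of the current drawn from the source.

Step 1 — Angular frequency: ω = 2π·f = 2π·400 = 2513 rad/s.
Step 2 — Component impedances:
  R: Z = R = 1650 Ω
  L: Z = jωL = j·2513·0.00396 = 0 + j9.953 Ω
  C: Z = 1/(jωC) = -j/(ω·C) = 0 - j109.3 Ω
Step 3 — Series combination: Z_total = R + L + C = 1650 - j99.36 Ω = 1653∠-3.4° Ω.
Step 4 — Source phasor: V = 19.2∠-80.5° V = 3.169 - j18.94 V.
Step 5 — Ohm's law: I = V / Z_total = (3.169 - j18.94) / (1650 - j99.36) = 0.002602 - j0.01132 A.
Step 6 — Convert to polar: |I| = 0.01162 A, ∠I = -77.1°.

I = 0.01162∠-77.1° A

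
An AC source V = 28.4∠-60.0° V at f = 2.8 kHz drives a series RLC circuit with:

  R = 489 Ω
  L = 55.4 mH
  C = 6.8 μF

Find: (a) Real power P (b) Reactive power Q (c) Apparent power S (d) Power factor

Step 1 — Angular frequency: ω = 2π·f = 2π·2800 = 1.759e+04 rad/s.
Step 2 — Component impedances:
  R: Z = R = 489 Ω
  L: Z = jωL = j·1.759e+04·0.0554 = 0 + j974.6 Ω
  C: Z = 1/(jωC) = -j/(ω·C) = 0 - j8.359 Ω
Step 3 — Series combination: Z_total = R + L + C = 489 + j966.3 Ω = 1083∠63.2° Ω.
Step 4 — Source phasor: V = 28.4∠-60.0° V = 14.2 - j24.6 V.
Step 5 — Current: I = V / Z = -0.01434 - j0.02195 A = 0.02622∠-123.2° A.
Step 6 — Complex power: S = V·I* = 0.3363 + j0.6645 VA.
Step 7 — Real power: P = Re(S) = 0.3363 W.
Step 8 — Reactive power: Q = Im(S) = 0.6645 VAR.
Step 9 — Apparent power: |S| = 0.7448 VA.
Step 10 — Power factor: PF = P/|S| = 0.4515 (lagging).

(a) P = 0.3363 W  (b) Q = 0.6645 VAR  (c) S = 0.7448 VA  (d) PF = 0.4515 (lagging)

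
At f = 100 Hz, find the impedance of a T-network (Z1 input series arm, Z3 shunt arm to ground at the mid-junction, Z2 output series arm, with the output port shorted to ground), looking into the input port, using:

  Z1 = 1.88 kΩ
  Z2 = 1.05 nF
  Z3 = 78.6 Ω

Step 1 — Angular frequency: ω = 2π·f = 2π·100 = 628.3 rad/s.
Step 2 — Component impedances:
  Z1: Z = R = 1880 Ω
  Z2: Z = 1/(jωC) = -j/(ω·C) = 0 - j1.516e+06 Ω
  Z3: Z = R = 78.6 Ω
Step 3 — With the output port shorted to ground, the output series arm Z2 runs from the junction to ground; the shunt arm Z3 also runs from the junction to ground. They appear in parallel: Z3 || Z2 = 78.6 - j0.004076 Ω.
Step 4 — Series with input arm Z1: Z_in = Z1 + (Z3 || Z2) = 1959 - j0.004076 Ω = 1959∠-0.0° Ω.

Z = 1959 - j0.004076 Ω = 1959∠-0.0° Ω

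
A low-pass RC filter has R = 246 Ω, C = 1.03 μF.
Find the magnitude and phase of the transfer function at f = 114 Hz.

Step 1 — Angular frequency: ω = 2π·114 = 716.3 rad/s.
Step 2 — Transfer function: H(jω) = 1/(1 + jωRC).
Step 3 — Denominator: 1 + jωRC = 1 + j·716.3·246·1.03e-06 = 1 + j0.1815.
Step 4 — H = 0.9681 - j0.1757.
Step 5 — Magnitude: |H| = 0.9839 (-0.1 dB); phase: φ = -10.3°.

|H| = 0.9839 (-0.1 dB), φ = -10.3°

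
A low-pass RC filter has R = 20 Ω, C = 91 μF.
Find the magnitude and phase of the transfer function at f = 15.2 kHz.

Step 1 — Angular frequency: ω = 2π·1.52e+04 = 9.55e+04 rad/s.
Step 2 — Transfer function: H(jω) = 1/(1 + jωRC).
Step 3 — Denominator: 1 + jωRC = 1 + j·9.55e+04·20·9.1e-05 = 1 + j173.8.
Step 4 — H = 3.31e-05 - j0.005753.
Step 5 — Magnitude: |H| = 0.005753 (-44.8 dB); phase: φ = -89.7°.

|H| = 0.005753 (-44.8 dB), φ = -89.7°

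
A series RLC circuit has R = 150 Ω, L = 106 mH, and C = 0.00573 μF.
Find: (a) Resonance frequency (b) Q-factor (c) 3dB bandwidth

Step 1 — Resonance condition Im(Z)=0 gives ω₀ = 1/√(LC).
Step 2 — ω₀ = 1/√(0.106·5.73e-09) = 4.058e+04 rad/s.
Step 3 — f₀ = ω₀/(2π) = 6458 Hz.
Step 4 — Series Q: Q = ω₀L/R = 4.058e+04·0.106/150 = 28.67.
Step 5 — 3dB bandwidth: Δω = ω₀/Q = 1415 rad/s; BW = Δω/(2π) = 225.2 Hz.

(a) f₀ = 6458 Hz  (b) Q = 28.67  (c) BW = 225.2 Hz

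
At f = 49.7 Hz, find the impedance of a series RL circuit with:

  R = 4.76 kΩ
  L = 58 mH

Step 1 — Angular frequency: ω = 2π·f = 2π·49.7 = 312.3 rad/s.
Step 2 — Component impedances:
  R: Z = R = 4760 Ω
  L: Z = jωL = j·312.3·0.058 = 0 + j18.11 Ω
Step 3 — Series combination: Z_total = R + L = 4760 + j18.11 Ω = 4760∠0.2° Ω.

Z = 4760 + j18.11 Ω = 4760∠0.2° Ω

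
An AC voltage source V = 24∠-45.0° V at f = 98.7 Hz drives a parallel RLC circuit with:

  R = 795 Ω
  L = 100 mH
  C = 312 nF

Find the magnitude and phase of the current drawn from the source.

Step 1 — Angular frequency: ω = 2π·f = 2π·98.7 = 620.2 rad/s.
Step 2 — Component impedances:
  R: Z = R = 795 Ω
  L: Z = jωL = j·620.2·0.1 = 0 + j62.02 Ω
  C: Z = 1/(jωC) = -j/(ω·C) = 0 - j5168 Ω
Step 3 — Parallel combination: 1/Z_total = 1/R + 1/L + 1/C; Z_total = 4.925 + j62.38 Ω = 62.57∠85.5° Ω.
Step 4 — Source phasor: V = 24∠-45.0° V = 16.97 - j16.97 V.
Step 5 — Ohm's law: I = V / Z_total = (16.97 - j16.97) / (4.925 + j62.38) = -0.249 - j0.2917 A.
Step 6 — Convert to polar: |I| = 0.3835 A, ∠I = -130.5°.

I = 0.3835∠-130.5° A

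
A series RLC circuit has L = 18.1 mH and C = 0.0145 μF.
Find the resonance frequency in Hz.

Step 1 — Resonance condition Im(Z)=0 gives ω₀ = 1/√(LC).
Step 2 — ω₀ = 1/√(0.0181·1.45e-08) = 6.173e+04 rad/s.
Step 3 — f₀ = ω₀/(2π) = 9824 Hz.

f₀ = 9824 Hz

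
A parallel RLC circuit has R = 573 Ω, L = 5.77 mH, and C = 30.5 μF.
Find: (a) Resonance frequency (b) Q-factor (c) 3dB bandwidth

Step 1 — Resonance: ω₀ = 1/√(LC) = 1/√(0.00577·3.05e-05) = 2384 rad/s.
Step 2 — f₀ = ω₀/(2π) = 379.4 Hz.
Step 3 — Parallel Q: Q = R/(ω₀L) = 573/(2384·0.00577) = 41.66.
Step 4 — Bandwidth: Δω = ω₀/Q = 57.22 rad/s; BW = Δω/(2π) = 9.107 Hz.

(a) f₀ = 379.4 Hz  (b) Q = 41.66  (c) BW = 9.107 Hz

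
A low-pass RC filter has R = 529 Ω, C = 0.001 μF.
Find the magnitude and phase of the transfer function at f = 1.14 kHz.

Step 1 — Angular frequency: ω = 2π·1140 = 7163 rad/s.
Step 2 — Transfer function: H(jω) = 1/(1 + jωRC).
Step 3 — Denominator: 1 + jωRC = 1 + j·7163·529·1e-09 = 1 + j0.003789.
Step 4 — H = 1 - j0.003789.
Step 5 — Magnitude: |H| = 1 (-0.0 dB); phase: φ = -0.2°.

|H| = 1 (-0.0 dB), φ = -0.2°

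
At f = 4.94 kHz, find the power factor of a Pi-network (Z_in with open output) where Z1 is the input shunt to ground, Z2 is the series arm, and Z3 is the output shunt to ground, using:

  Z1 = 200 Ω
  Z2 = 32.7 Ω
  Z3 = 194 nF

Step 1 — Angular frequency: ω = 2π·f = 2π·4940 = 3.104e+04 rad/s.
Step 2 — Component impedances:
  Z1: Z = R = 200 Ω
  Z2: Z = R = 32.7 Ω
  Z3: Z = 1/(jωC) = -j/(ω·C) = 0 - j166.1 Ω
Step 3 — With open output, the series arm Z2 and the output shunt Z3 appear in series to ground: Z2 + Z3 = 32.7 - j166.1 Ω.
Step 4 — Parallel with input shunt Z1: Z_in = Z1 || (Z2 + Z3) = 86.11 - j81.28 Ω = 118.4∠-43.3° Ω.
Step 5 — Power factor: PF = cos(φ) = Re(Z)/|Z| = 86.111/118.41 = 0.7272.
Step 6 — Type: Im(Z) = -81.28 ⇒ leading (phase φ = -43.3°).

PF = 0.7272 (leading, φ = -43.3°)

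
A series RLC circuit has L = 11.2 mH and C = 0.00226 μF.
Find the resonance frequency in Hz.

Step 1 — Resonance condition Im(Z)=0 gives ω₀ = 1/√(LC).
Step 2 — ω₀ = 1/√(0.0112·2.26e-09) = 1.988e+05 rad/s.
Step 3 — f₀ = ω₀/(2π) = 3.163e+04 Hz.

f₀ = 3.163e+04 Hz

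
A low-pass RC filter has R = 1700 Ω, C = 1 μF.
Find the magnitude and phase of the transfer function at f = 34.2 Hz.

Step 1 — Angular frequency: ω = 2π·34.2 = 214.9 rad/s.
Step 2 — Transfer function: H(jω) = 1/(1 + jωRC).
Step 3 — Denominator: 1 + jωRC = 1 + j·214.9·1700·1e-06 = 1 + j0.3653.
Step 4 — H = 0.8823 - j0.3223.
Step 5 — Magnitude: |H| = 0.9393 (-0.5 dB); phase: φ = -20.1°.

|H| = 0.9393 (-0.5 dB), φ = -20.1°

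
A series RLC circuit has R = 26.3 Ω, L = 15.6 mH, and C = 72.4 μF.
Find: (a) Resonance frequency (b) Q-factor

Step 1 — Resonance condition Im(Z)=0 gives ω₀ = 1/√(LC).
Step 2 — ω₀ = 1/√(0.0156·7.24e-05) = 941 rad/s.
Step 3 — f₀ = ω₀/(2π) = 149.8 Hz.
Step 4 — Series Q: Q = ω₀L/R = 941·0.0156/26.3 = 0.5581.

(a) f₀ = 149.8 Hz  (b) Q = 0.5581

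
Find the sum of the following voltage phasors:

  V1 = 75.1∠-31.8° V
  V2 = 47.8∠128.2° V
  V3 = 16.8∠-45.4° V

Step 1 — Convert each phasor to rectangular form:
  V1 = 75.1·(cos(-31.8°) + j·sin(-31.8°)) = 63.83 - j39.57 V
  V2 = 47.8·(cos(128.2°) + j·sin(128.2°)) = -29.56 + j37.56 V
  V3 = 16.8·(cos(-45.4°) + j·sin(-45.4°)) = 11.8 - j11.96 V
Step 2 — Sum components: V_total = 46.06 - j13.97 V.
Step 3 — Convert to polar: |V_total| = 48.14 V, ∠V_total = -16.9°.

V_total = 48.14∠-16.9° V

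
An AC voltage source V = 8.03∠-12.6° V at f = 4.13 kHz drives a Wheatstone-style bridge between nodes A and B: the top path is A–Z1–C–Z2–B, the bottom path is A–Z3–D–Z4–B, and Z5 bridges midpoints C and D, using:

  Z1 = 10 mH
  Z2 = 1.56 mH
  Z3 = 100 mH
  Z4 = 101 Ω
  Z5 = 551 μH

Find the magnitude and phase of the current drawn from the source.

Step 1 — Angular frequency: ω = 2π·f = 2π·4130 = 2.595e+04 rad/s.
Step 2 — Component impedances:
  Z1: Z = jωL = j·2.595e+04·0.01 = 0 + j259.5 Ω
  Z2: Z = jωL = j·2.595e+04·0.00156 = 0 + j40.48 Ω
  Z3: Z = jωL = j·2.595e+04·0.1 = 0 + j2595 Ω
  Z4: Z = R = 101 Ω
  Z5: Z = jωL = j·2.595e+04·0.000551 = 0 + j14.3 Ω
Step 3 — Bridge requires nodal analysis (the Z5 bridge couples midpoints C and D, so the two paths cannot be reduced to a simple series/parallel combination). Setting node B to ground and injecting 1 A at node A, the 3-node admittance system at A, C, D solves to V_A = Z_AB = 13.36 + j269.3 Ω = 269.6∠87.2° Ω.
Step 4 — Source phasor: V = 8.03∠-12.6° V = 7.837 - j1.752 V.
Step 5 — Ohm's law: I = V / Z_total = (7.837 - j1.752) / (13.36 + j269.3) = -0.005049 - j0.02935 A.
Step 6 — Convert to polar: |I| = 0.02978 A, ∠I = -99.8°.

I = 0.02978∠-99.8° A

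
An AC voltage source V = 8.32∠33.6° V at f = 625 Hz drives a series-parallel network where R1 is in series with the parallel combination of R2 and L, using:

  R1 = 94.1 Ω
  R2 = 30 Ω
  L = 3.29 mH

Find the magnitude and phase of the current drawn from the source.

Step 1 — Angular frequency: ω = 2π·f = 2π·625 = 3927 rad/s.
Step 2 — Component impedances:
  R1: Z = R = 94.1 Ω
  R2: Z = R = 30 Ω
  L: Z = jωL = j·3927·0.00329 = 0 + j12.92 Ω
Step 3 — Parallel branch: R2 || L = 1/(1/R2 + 1/L) = 4.694 + j10.9 Ω.
Step 4 — Series with R1: Z_total = R1 + (R2 || L) = 98.79 + j10.9 Ω = 99.39∠6.3° Ω.
Step 5 — Source phasor: V = 8.32∠33.6° V = 6.93 + j4.604 V.
Step 6 — Ohm's law: I = V / Z_total = (6.93 + j4.604) / (98.79 + j10.9) = 0.07438 + j0.0384 A.
Step 7 — Convert to polar: |I| = 0.08371 A, ∠I = 27.3°.

I = 0.08371∠27.3° A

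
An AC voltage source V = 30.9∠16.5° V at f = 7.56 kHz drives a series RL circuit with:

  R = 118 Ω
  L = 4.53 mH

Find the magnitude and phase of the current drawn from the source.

Step 1 — Angular frequency: ω = 2π·f = 2π·7560 = 4.75e+04 rad/s.
Step 2 — Component impedances:
  R: Z = R = 118 Ω
  L: Z = jωL = j·4.75e+04·0.00453 = 0 + j215.2 Ω
Step 3 — Series combination: Z_total = R + L = 118 + j215.2 Ω = 245.4∠61.3° Ω.
Step 4 — Source phasor: V = 30.9∠16.5° V = 29.63 + j8.776 V.
Step 5 — Ohm's law: I = V / Z_total = (29.63 + j8.776) / (118 + j215.2) = 0.0894 - j0.08866 A.
Step 6 — Convert to polar: |I| = 0.1259 A, ∠I = -44.8°.

I = 0.1259∠-44.8° A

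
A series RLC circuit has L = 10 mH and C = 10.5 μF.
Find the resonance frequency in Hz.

Step 1 — Resonance condition Im(Z)=0 gives ω₀ = 1/√(LC).
Step 2 — ω₀ = 1/√(0.01·1.05e-05) = 3086 rad/s.
Step 3 — f₀ = ω₀/(2π) = 491.2 Hz.

f₀ = 491.2 Hz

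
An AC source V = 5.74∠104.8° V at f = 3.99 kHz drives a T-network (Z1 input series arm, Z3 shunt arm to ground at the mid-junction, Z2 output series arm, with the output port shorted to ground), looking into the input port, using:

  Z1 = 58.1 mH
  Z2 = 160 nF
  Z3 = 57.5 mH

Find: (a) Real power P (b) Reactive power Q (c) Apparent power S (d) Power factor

Step 1 — Angular frequency: ω = 2π·f = 2π·3990 = 2.507e+04 rad/s.
Step 2 — Component impedances:
  Z1: Z = jωL = j·2.507e+04·0.0581 = 0 + j1457 Ω
  Z2: Z = 1/(jωC) = -j/(ω·C) = 0 - j249.3 Ω
  Z3: Z = jωL = j·2.507e+04·0.0575 = 0 + j1442 Ω
Step 3 — With the output port shorted to ground, the output series arm Z2 runs from the junction to ground; the shunt arm Z3 also runs from the junction to ground. They appear in parallel: Z3 || Z2 = 0 - j301.4 Ω.
Step 4 — Series with input arm Z1: Z_in = Z1 + (Z3 || Z2) = 0 + j1155 Ω = 1155∠90.0° Ω.
Step 5 — Source phasor: V = 5.74∠104.8° V = -1.466 + j5.55 V.
Step 6 — Current: I = V / Z = 0.004804 + j0.001269 A = 0.004969∠14.8° A.
Step 7 — Complex power: S = V·I* = 0 + j0.02852 VA.
Step 8 — Real power: P = Re(S) = 0 W.
Step 9 — Reactive power: Q = Im(S) = 0.02852 VAR.
Step 10 — Apparent power: |S| = 0.02852 VA.
Step 11 — Power factor: PF = P/|S| = 0 (lagging).

(a) P = 0 W  (b) Q = 0.02852 VAR  (c) S = 0.02852 VA  (d) PF = 0 (lagging)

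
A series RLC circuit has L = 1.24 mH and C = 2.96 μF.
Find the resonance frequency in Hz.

Step 1 — Resonance condition Im(Z)=0 gives ω₀ = 1/√(LC).
Step 2 — ω₀ = 1/√(0.00124·2.96e-06) = 1.651e+04 rad/s.
Step 3 — f₀ = ω₀/(2π) = 2627 Hz.

f₀ = 2627 Hz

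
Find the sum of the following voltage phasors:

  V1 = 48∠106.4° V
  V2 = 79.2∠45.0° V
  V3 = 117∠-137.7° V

Step 1 — Convert each phasor to rectangular form:
  V1 = 48·(cos(106.4°) + j·sin(106.4°)) = -13.55 + j46.05 V
  V2 = 79.2·(cos(45.0°) + j·sin(45.0°)) = 56 + j56 V
  V3 = 117·(cos(-137.7°) + j·sin(-137.7°)) = -86.54 - j78.74 V
Step 2 — Sum components: V_total = -44.09 + j23.31 V.
Step 3 — Convert to polar: |V_total| = 49.87 V, ∠V_total = 152.1°.

V_total = 49.87∠152.1° V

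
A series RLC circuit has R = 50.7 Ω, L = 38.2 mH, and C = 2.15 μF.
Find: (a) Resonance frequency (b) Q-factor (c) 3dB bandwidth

Step 1 — Resonance: ω₀ = 1/√(LC) = 1/√(0.0382·2.15e-06) = 3489 rad/s.
Step 2 — f₀ = ω₀/(2π) = 555.4 Hz.
Step 3 — Series Q: Q = ω₀L/R = 3489·0.0382/50.7 = 2.629.
Step 4 — Bandwidth: Δω = ω₀/Q = 1327 rad/s; BW = Δω/(2π) = 211.2 Hz.

(a) f₀ = 555.4 Hz  (b) Q = 2.629  (c) BW = 211.2 Hz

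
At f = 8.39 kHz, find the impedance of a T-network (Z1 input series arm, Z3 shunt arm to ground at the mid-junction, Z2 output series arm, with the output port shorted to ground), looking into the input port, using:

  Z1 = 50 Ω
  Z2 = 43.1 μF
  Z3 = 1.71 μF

Step 1 — Angular frequency: ω = 2π·f = 2π·8390 = 5.272e+04 rad/s.
Step 2 — Component impedances:
  Z1: Z = R = 50 Ω
  Z2: Z = 1/(jωC) = -j/(ω·C) = 0 - j0.4401 Ω
  Z3: Z = 1/(jωC) = -j/(ω·C) = 0 - j11.09 Ω
Step 3 — With the output port shorted to ground, the output series arm Z2 runs from the junction to ground; the shunt arm Z3 also runs from the junction to ground. They appear in parallel: Z3 || Z2 = 0 - j0.4233 Ω.
Step 4 — Series with input arm Z1: Z_in = Z1 + (Z3 || Z2) = 50 - j0.4233 Ω = 50∠-0.5° Ω.

Z = 50 - j0.4233 Ω = 50∠-0.5° Ω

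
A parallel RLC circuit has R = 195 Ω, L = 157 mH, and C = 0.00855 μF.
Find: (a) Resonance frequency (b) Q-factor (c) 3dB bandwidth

Step 1 — Resonance: ω₀ = 1/√(LC) = 1/√(0.157·8.55e-09) = 2.729e+04 rad/s.
Step 2 — f₀ = ω₀/(2π) = 4344 Hz.
Step 3 — Parallel Q: Q = R/(ω₀L) = 195/(2.729e+04·0.157) = 0.04551.
Step 4 — Bandwidth: Δω = ω₀/Q = 5.998e+05 rad/s; BW = Δω/(2π) = 9.546e+04 Hz.

(a) f₀ = 4344 Hz  (b) Q = 0.04551  (c) BW = 9.546e+04 Hz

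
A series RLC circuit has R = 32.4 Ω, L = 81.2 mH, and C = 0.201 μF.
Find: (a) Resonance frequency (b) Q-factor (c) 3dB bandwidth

Step 1 — Resonance: ω₀ = 1/√(LC) = 1/√(0.0812·2.01e-07) = 7828 rad/s.
Step 2 — f₀ = ω₀/(2π) = 1246 Hz.
Step 3 — Series Q: Q = ω₀L/R = 7828·0.0812/32.4 = 19.62.
Step 4 — Bandwidth: Δω = ω₀/Q = 399 rad/s; BW = Δω/(2π) = 63.51 Hz.

(a) f₀ = 1246 Hz  (b) Q = 19.62  (c) BW = 63.51 Hz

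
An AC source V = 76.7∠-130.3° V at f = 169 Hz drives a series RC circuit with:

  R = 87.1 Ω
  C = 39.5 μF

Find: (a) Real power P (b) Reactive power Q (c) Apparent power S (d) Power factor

Step 1 — Angular frequency: ω = 2π·f = 2π·169 = 1062 rad/s.
Step 2 — Component impedances:
  R: Z = R = 87.1 Ω
  C: Z = 1/(jωC) = -j/(ω·C) = 0 - j23.84 Ω
Step 3 — Series combination: Z_total = R + C = 87.1 - j23.84 Ω = 90.3∠-15.3° Ω.
Step 4 — Source phasor: V = 76.7∠-130.3° V = -49.61 - j58.5 V.
Step 5 — Current: I = V / Z = -0.3588 - j0.7698 A = 0.8494∠-115.0° A.
Step 6 — Complex power: S = V·I* = 62.83 - j17.2 VA.
Step 7 — Real power: P = Re(S) = 62.83 W.
Step 8 — Reactive power: Q = Im(S) = -17.2 VAR.
Step 9 — Apparent power: |S| = 65.15 VA.
Step 10 — Power factor: PF = P/|S| = 0.9645 (leading).

(a) P = 62.83 W  (b) Q = -17.2 VAR  (c) S = 65.15 VA  (d) PF = 0.9645 (leading)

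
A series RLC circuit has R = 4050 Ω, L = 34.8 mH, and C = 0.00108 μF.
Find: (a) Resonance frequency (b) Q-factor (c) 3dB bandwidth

Step 1 — Resonance: ω₀ = 1/√(LC) = 1/√(0.0348·1.08e-09) = 1.631e+05 rad/s.
Step 2 — f₀ = ω₀/(2π) = 2.596e+04 Hz.
Step 3 — Series Q: Q = ω₀L/R = 1.631e+05·0.0348/4050 = 1.402.
Step 4 — Bandwidth: Δω = ω₀/Q = 1.164e+05 rad/s; BW = Δω/(2π) = 1.852e+04 Hz.

(a) f₀ = 2.596e+04 Hz  (b) Q = 1.402  (c) BW = 1.852e+04 Hz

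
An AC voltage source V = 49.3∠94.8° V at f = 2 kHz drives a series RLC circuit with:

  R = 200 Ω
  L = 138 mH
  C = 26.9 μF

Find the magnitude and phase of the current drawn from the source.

Step 1 — Angular frequency: ω = 2π·f = 2π·2000 = 1.257e+04 rad/s.
Step 2 — Component impedances:
  R: Z = R = 200 Ω
  L: Z = jωL = j·1.257e+04·0.138 = 0 + j1734 Ω
  C: Z = 1/(jωC) = -j/(ω·C) = 0 - j2.958 Ω
Step 3 — Series combination: Z_total = R + L + C = 200 + j1731 Ω = 1743∠83.4° Ω.
Step 4 — Source phasor: V = 49.3∠94.8° V = -4.125 + j49.13 V.
Step 5 — Ohm's law: I = V / Z_total = (-4.125 + j49.13) / (200 + j1731) = 0.02773 + j0.005587 A.
Step 6 — Convert to polar: |I| = 0.02829 A, ∠I = 11.4°.

I = 0.02829∠11.4° A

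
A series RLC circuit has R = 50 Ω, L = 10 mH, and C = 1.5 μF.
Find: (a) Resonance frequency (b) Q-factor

Step 1 — Resonance condition Im(Z)=0 gives ω₀ = 1/√(LC).
Step 2 — ω₀ = 1/√(0.01·1.5e-06) = 8165 rad/s.
Step 3 — f₀ = ω₀/(2π) = 1299 Hz.
Step 4 — Series Q: Q = ω₀L/R = 8165·0.01/50 = 1.633.

(a) f₀ = 1299 Hz  (b) Q = 1.633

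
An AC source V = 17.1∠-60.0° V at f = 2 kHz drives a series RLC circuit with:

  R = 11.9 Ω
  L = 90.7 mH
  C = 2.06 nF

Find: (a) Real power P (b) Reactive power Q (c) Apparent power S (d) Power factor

Step 1 — Angular frequency: ω = 2π·f = 2π·2000 = 1.257e+04 rad/s.
Step 2 — Component impedances:
  R: Z = R = 11.9 Ω
  L: Z = jωL = j·1.257e+04·0.0907 = 0 + j1140 Ω
  C: Z = 1/(jωC) = -j/(ω·C) = 0 - j3.863e+04 Ω
Step 3 — Series combination: Z_total = R + L + C = 11.9 - j3.749e+04 Ω = 3.749e+04∠-90.0° Ω.
Step 4 — Source phasor: V = 17.1∠-60.0° V = 8.55 - j14.81 V.
Step 5 — Current: I = V / Z = 0.0003951 + j0.0002279 A = 0.0004561∠30.0° A.
Step 6 — Complex power: S = V·I* = 2.476e-06 - j0.0078 VA.
Step 7 — Real power: P = Re(S) = 2.476e-06 W.
Step 8 — Reactive power: Q = Im(S) = -0.0078 VAR.
Step 9 — Apparent power: |S| = 0.0078 VA.
Step 10 — Power factor: PF = P/|S| = 0.0003174 (leading).

(a) P = 2.476e-06 W  (b) Q = -0.0078 VAR  (c) S = 0.0078 VA  (d) PF = 0.0003174 (leading)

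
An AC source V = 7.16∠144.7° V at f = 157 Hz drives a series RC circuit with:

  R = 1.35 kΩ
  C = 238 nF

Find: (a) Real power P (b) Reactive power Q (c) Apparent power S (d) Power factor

Step 1 — Angular frequency: ω = 2π·f = 2π·157 = 986.5 rad/s.
Step 2 — Component impedances:
  R: Z = R = 1350 Ω
  C: Z = 1/(jωC) = -j/(ω·C) = 0 - j4259 Ω
Step 3 — Series combination: Z_total = R + C = 1350 - j4259 Ω = 4468∠-72.4° Ω.
Step 4 — Source phasor: V = 7.16∠144.7° V = -5.844 + j4.137 V.
Step 5 — Current: I = V / Z = -0.001278 - j0.0009669 A = 0.001602∠-142.9° A.
Step 6 — Complex power: S = V·I* = 0.003467 - j0.01094 VA.
Step 7 — Real power: P = Re(S) = 0.003467 W.
Step 8 — Reactive power: Q = Im(S) = -0.01094 VAR.
Step 9 — Apparent power: |S| = 0.01147 VA.
Step 10 — Power factor: PF = P/|S| = 0.3021 (leading).

(a) P = 0.003467 W  (b) Q = -0.01094 VAR  (c) S = 0.01147 VA  (d) PF = 0.3021 (leading)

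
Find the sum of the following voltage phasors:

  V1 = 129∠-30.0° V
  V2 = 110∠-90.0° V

Step 1 — Convert each phasor to rectangular form:
  V1 = 129·(cos(-30.0°) + j·sin(-30.0°)) = 111.7 - j64.5 V
  V2 = 110·(cos(-90.0°) + j·sin(-90.0°)) = 0 - j110 V
Step 2 — Sum components: V_total = 111.7 - j174.5 V.
Step 3 — Convert to polar: |V_total| = 207.2 V, ∠V_total = -57.4°.

V_total = 207.2∠-57.4° V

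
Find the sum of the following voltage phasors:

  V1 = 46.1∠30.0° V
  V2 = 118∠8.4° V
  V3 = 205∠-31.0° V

Step 1 — Convert each phasor to rectangular form:
  V1 = 46.1·(cos(30.0°) + j·sin(30.0°)) = 39.92 + j23.05 V
  V2 = 118·(cos(8.4°) + j·sin(8.4°)) = 116.7 + j17.24 V
  V3 = 205·(cos(-31.0°) + j·sin(-31.0°)) = 175.7 - j105.6 V
Step 2 — Sum components: V_total = 332.4 - j65.3 V.
Step 3 — Convert to polar: |V_total| = 338.7 V, ∠V_total = -11.1°.

V_total = 338.7∠-11.1° V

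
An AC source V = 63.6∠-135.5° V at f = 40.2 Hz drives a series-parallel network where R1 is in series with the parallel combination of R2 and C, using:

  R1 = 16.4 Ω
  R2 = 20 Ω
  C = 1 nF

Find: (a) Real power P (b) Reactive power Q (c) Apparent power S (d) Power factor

Step 1 — Angular frequency: ω = 2π·f = 2π·40.2 = 252.6 rad/s.
Step 2 — Component impedances:
  R1: Z = R = 16.4 Ω
  R2: Z = R = 20 Ω
  C: Z = 1/(jωC) = -j/(ω·C) = 0 - j3.959e+06 Ω
Step 3 — Parallel branch: R2 || C = 1/(1/R2 + 1/C) = 20 - j0.000101 Ω.
Step 4 — Series with R1: Z_total = R1 + (R2 || C) = 36.4 - j0.000101 Ω = 36.4∠-0.0° Ω.
Step 5 — Source phasor: V = 63.6∠-135.5° V = -45.36 - j44.58 V.
Step 6 — Current: I = V / Z = -1.246 - j1.225 A = 1.747∠-135.5° A.
Step 7 — Complex power: S = V·I* = 111.1 - j0.0003084 VA.
Step 8 — Real power: P = Re(S) = 111.1 W.
Step 9 — Reactive power: Q = Im(S) = -0.0003084 VAR.
Step 10 — Apparent power: |S| = 111.1 VA.
Step 11 — Power factor: PF = P/|S| = 1 (leading).

(a) P = 111.1 W  (b) Q = -0.0003084 VAR  (c) S = 111.1 VA  (d) PF = 1 (leading)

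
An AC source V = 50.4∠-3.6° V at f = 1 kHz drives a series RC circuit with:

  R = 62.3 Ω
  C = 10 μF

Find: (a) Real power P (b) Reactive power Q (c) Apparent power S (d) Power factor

Step 1 — Angular frequency: ω = 2π·f = 2π·1000 = 6283 rad/s.
Step 2 — Component impedances:
  R: Z = R = 62.3 Ω
  C: Z = 1/(jωC) = -j/(ω·C) = 0 - j15.92 Ω
Step 3 — Series combination: Z_total = R + C = 62.3 - j15.92 Ω = 64.3∠-14.3° Ω.
Step 4 — Source phasor: V = 50.4∠-3.6° V = 50.3 - j3.165 V.
Step 5 — Current: I = V / Z = 0.7701 + j0.1459 A = 0.7838∠10.7° A.
Step 6 — Complex power: S = V·I* = 38.28 - j9.778 VA.
Step 7 — Real power: P = Re(S) = 38.28 W.
Step 8 — Reactive power: Q = Im(S) = -9.778 VAR.
Step 9 — Apparent power: |S| = 39.5 VA.
Step 10 — Power factor: PF = P/|S| = 0.9689 (leading).

(a) P = 38.28 W  (b) Q = -9.778 VAR  (c) S = 39.5 VA  (d) PF = 0.9689 (leading)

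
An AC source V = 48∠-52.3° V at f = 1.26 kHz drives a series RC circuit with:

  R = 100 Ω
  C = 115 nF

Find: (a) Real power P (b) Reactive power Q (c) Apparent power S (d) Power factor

Step 1 — Angular frequency: ω = 2π·f = 2π·1260 = 7917 rad/s.
Step 2 — Component impedances:
  R: Z = R = 100 Ω
  C: Z = 1/(jωC) = -j/(ω·C) = 0 - j1098 Ω
Step 3 — Series combination: Z_total = R + C = 100 - j1098 Ω = 1103∠-84.8° Ω.
Step 4 — Source phasor: V = 48∠-52.3° V = 29.35 - j37.98 V.
Step 5 — Current: I = V / Z = 0.03671 + j0.02338 A = 0.04352∠32.5° A.
Step 6 — Complex power: S = V·I* = 0.1894 - j2.08 VA.
Step 7 — Real power: P = Re(S) = 0.1894 W.
Step 8 — Reactive power: Q = Im(S) = -2.08 VAR.
Step 9 — Apparent power: |S| = 2.089 VA.
Step 10 — Power factor: PF = P/|S| = 0.09067 (leading).

(a) P = 0.1894 W  (b) Q = -2.08 VAR  (c) S = 2.089 VA  (d) PF = 0.09067 (leading)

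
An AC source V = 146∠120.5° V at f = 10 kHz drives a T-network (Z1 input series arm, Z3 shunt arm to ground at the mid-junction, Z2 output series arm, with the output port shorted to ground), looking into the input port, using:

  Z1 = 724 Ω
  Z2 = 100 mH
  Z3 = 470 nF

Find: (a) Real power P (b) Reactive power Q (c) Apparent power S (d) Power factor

Step 1 — Angular frequency: ω = 2π·f = 2π·1e+04 = 6.283e+04 rad/s.
Step 2 — Component impedances:
  Z1: Z = R = 724 Ω
  Z2: Z = jωL = j·6.283e+04·0.1 = 0 + j6283 Ω
  Z3: Z = 1/(jωC) = -j/(ω·C) = 0 - j33.86 Ω
Step 3 — With the output port shorted to ground, the output series arm Z2 runs from the junction to ground; the shunt arm Z3 also runs from the junction to ground. They appear in parallel: Z3 || Z2 = 0 - j34.05 Ω.
Step 4 — Series with input arm Z1: Z_in = Z1 + (Z3 || Z2) = 724 - j34.05 Ω = 724.8∠-2.7° Ω.
Step 5 — Source phasor: V = 146∠120.5° V = -74.1 + j125.8 V.
Step 6 — Current: I = V / Z = -0.1103 + j0.1686 A = 0.2014∠123.2° A.
Step 7 — Complex power: S = V·I* = 29.38 - j1.381 VA.
Step 8 — Real power: P = Re(S) = 29.38 W.
Step 9 — Reactive power: Q = Im(S) = -1.381 VAR.
Step 10 — Apparent power: |S| = 29.41 VA.
Step 11 — Power factor: PF = P/|S| = 0.9989 (leading).

(a) P = 29.38 W  (b) Q = -1.381 VAR  (c) S = 29.41 VA  (d) PF = 0.9989 (leading)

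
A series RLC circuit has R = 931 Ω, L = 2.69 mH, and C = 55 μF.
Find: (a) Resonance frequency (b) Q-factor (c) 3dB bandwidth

Step 1 — Resonance condition Im(Z)=0 gives ω₀ = 1/√(LC).
Step 2 — ω₀ = 1/√(0.00269·5.5e-05) = 2600 rad/s.
Step 3 — f₀ = ω₀/(2π) = 413.8 Hz.
Step 4 — Series Q: Q = ω₀L/R = 2600·0.00269/931 = 0.007512.
Step 5 — 3dB bandwidth: Δω = ω₀/Q = 3.461e+05 rad/s; BW = Δω/(2π) = 5.508e+04 Hz.

(a) f₀ = 413.8 Hz  (b) Q = 0.007512  (c) BW = 5.508e+04 Hz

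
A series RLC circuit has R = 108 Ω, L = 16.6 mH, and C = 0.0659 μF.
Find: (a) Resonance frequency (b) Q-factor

Step 1 — Resonance condition Im(Z)=0 gives ω₀ = 1/√(LC).
Step 2 — ω₀ = 1/√(0.0166·6.59e-08) = 3.023e+04 rad/s.
Step 3 — f₀ = ω₀/(2π) = 4812 Hz.
Step 4 — Series Q: Q = ω₀L/R = 3.023e+04·0.0166/108 = 4.647.

(a) f₀ = 4812 Hz  (b) Q = 4.647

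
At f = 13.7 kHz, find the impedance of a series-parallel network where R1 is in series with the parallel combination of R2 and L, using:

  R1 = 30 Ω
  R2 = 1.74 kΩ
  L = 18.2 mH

Step 1 — Angular frequency: ω = 2π·f = 2π·1.37e+04 = 8.608e+04 rad/s.
Step 2 — Component impedances:
  R1: Z = R = 30 Ω
  R2: Z = R = 1740 Ω
  L: Z = jωL = j·8.608e+04·0.0182 = 0 + j1567 Ω
Step 3 — Parallel branch: R2 || L = 1/(1/R2 + 1/L) = 779 + j865.2 Ω.
Step 4 — Series with R1: Z_total = R1 + (R2 || L) = 809 + j865.2 Ω = 1185∠46.9° Ω.

Z = 809 + j865.2 Ω = 1185∠46.9° Ω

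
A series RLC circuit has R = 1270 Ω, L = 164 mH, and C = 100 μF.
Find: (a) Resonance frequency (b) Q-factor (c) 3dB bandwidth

Step 1 — Resonance: ω₀ = 1/√(LC) = 1/√(0.164·0.0001) = 246.9 rad/s.
Step 2 — f₀ = ω₀/(2π) = 39.3 Hz.
Step 3 — Series Q: Q = ω₀L/R = 246.9·0.164/1270 = 0.03189.
Step 4 — Bandwidth: Δω = ω₀/Q = 7744 rad/s; BW = Δω/(2π) = 1232 Hz.

(a) f₀ = 39.3 Hz  (b) Q = 0.03189  (c) BW = 1232 Hz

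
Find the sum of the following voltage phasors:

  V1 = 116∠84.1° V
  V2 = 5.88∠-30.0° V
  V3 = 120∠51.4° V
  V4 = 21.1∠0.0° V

Step 1 — Convert each phasor to rectangular form:
  V1 = 116·(cos(84.1°) + j·sin(84.1°)) = 11.92 + j115.4 V
  V2 = 5.88·(cos(-30.0°) + j·sin(-30.0°)) = 5.092 - j2.94 V
  V3 = 120·(cos(51.4°) + j·sin(51.4°)) = 74.87 + j93.78 V
  V4 = 21.1·(cos(0.0°) + j·sin(0.0°)) = 21.1 V
Step 2 — Sum components: V_total = 113 + j206.2 V.
Step 3 — Convert to polar: |V_total| = 235.1 V, ∠V_total = 61.3°.

V_total = 235.1∠61.3° V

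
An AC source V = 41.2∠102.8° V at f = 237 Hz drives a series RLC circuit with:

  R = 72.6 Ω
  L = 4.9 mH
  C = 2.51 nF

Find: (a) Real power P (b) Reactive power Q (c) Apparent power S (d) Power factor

Step 1 — Angular frequency: ω = 2π·f = 2π·237 = 1489 rad/s.
Step 2 — Component impedances:
  R: Z = R = 72.6 Ω
  L: Z = jωL = j·1489·0.0049 = 0 + j7.297 Ω
  C: Z = 1/(jωC) = -j/(ω·C) = 0 - j2.675e+05 Ω
Step 3 — Series combination: Z_total = R + L + C = 72.6 - j2.675e+05 Ω = 2.675e+05∠-90.0° Ω.
Step 4 — Source phasor: V = 41.2∠102.8° V = -9.128 + j40.18 V.
Step 5 — Current: I = V / Z = -0.0001502 - j3.408e-05 A = 0.000154∠-167.2° A.
Step 6 — Complex power: S = V·I* = 1.722e-06 - j0.006345 VA.
Step 7 — Real power: P = Re(S) = 1.722e-06 W.
Step 8 — Reactive power: Q = Im(S) = -0.006345 VAR.
Step 9 — Apparent power: |S| = 0.006345 VA.
Step 10 — Power factor: PF = P/|S| = 0.0002714 (leading).

(a) P = 1.722e-06 W  (b) Q = -0.006345 VAR  (c) S = 0.006345 VA  (d) PF = 0.0002714 (leading)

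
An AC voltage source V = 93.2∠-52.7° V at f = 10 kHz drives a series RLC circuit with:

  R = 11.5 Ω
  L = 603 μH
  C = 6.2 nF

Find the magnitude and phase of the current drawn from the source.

Step 1 — Angular frequency: ω = 2π·f = 2π·1e+04 = 6.283e+04 rad/s.
Step 2 — Component impedances:
  R: Z = R = 11.5 Ω
  L: Z = jωL = j·6.283e+04·0.000603 = 0 + j37.89 Ω
  C: Z = 1/(jωC) = -j/(ω·C) = 0 - j2567 Ω
Step 3 — Series combination: Z_total = R + L + C = 11.5 - j2529 Ω = 2529∠-89.7° Ω.
Step 4 — Source phasor: V = 93.2∠-52.7° V = 56.48 - j74.14 V.
Step 5 — Ohm's law: I = V / Z_total = (56.48 - j74.14) / (11.5 - j2529) = 0.02941 + j0.0222 A.
Step 6 — Convert to polar: |I| = 0.03685 A, ∠I = 37.0°.

I = 0.03685∠37.0° A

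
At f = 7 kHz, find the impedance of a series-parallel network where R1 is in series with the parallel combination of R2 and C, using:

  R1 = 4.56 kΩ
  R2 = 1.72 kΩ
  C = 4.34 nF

Step 1 — Angular frequency: ω = 2π·f = 2π·7000 = 4.398e+04 rad/s.
Step 2 — Component impedances:
  R1: Z = R = 4560 Ω
  R2: Z = R = 1720 Ω
  C: Z = 1/(jωC) = -j/(ω·C) = 0 - j5239 Ω
Step 3 — Parallel branch: R2 || C = 1/(1/R2 + 1/C) = 1553 - j509.8 Ω.
Step 4 — Series with R1: Z_total = R1 + (R2 || C) = 6113 - j509.8 Ω = 6134∠-4.8° Ω.

Z = 6113 - j509.8 Ω = 6134∠-4.8° Ω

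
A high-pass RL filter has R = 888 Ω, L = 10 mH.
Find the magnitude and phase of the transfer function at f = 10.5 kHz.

Step 1 — Angular frequency: ω = 2π·1.05e+04 = 6.597e+04 rad/s.
Step 2 — Transfer function: H(jω) = jωL/(R + jωL).
Step 3 — Numerator jωL = j·659.7; denominator R + jωL = 888 + j659.7.
Step 4 — H = 0.3557 + j0.4787.
Step 5 — Magnitude: |H| = 0.5964 (-4.5 dB); phase: φ = 53.4°.

|H| = 0.5964 (-4.5 dB), φ = 53.4°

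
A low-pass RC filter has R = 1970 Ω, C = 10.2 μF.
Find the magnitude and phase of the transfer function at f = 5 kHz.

Step 1 — Angular frequency: ω = 2π·5000 = 3.142e+04 rad/s.
Step 2 — Transfer function: H(jω) = 1/(1 + jωRC).
Step 3 — Denominator: 1 + jωRC = 1 + j·3.142e+04·1970·1.02e-05 = 1 + j631.3.
Step 4 — H = 2.509e-06 - j0.001584.
Step 5 — Magnitude: |H| = 0.001584 (-56.0 dB); phase: φ = -89.9°.

|H| = 0.001584 (-56.0 dB), φ = -89.9°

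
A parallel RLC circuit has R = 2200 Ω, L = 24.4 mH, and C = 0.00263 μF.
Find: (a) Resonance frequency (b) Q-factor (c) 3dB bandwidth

Step 1 — Resonance: ω₀ = 1/√(LC) = 1/√(0.0244·2.63e-09) = 1.248e+05 rad/s.
Step 2 — f₀ = ω₀/(2π) = 1.987e+04 Hz.
Step 3 — Parallel Q: Q = R/(ω₀L) = 2200/(1.248e+05·0.0244) = 0.7223.
Step 4 — Bandwidth: Δω = ω₀/Q = 1.728e+05 rad/s; BW = Δω/(2π) = 2.751e+04 Hz.

(a) f₀ = 1.987e+04 Hz  (b) Q = 0.7223  (c) BW = 2.751e+04 Hz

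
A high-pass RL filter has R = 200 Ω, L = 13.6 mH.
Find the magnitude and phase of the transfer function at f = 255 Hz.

Step 1 — Angular frequency: ω = 2π·255 = 1602 rad/s.
Step 2 — Transfer function: H(jω) = jωL/(R + jωL).
Step 3 — Numerator jωL = j·21.79; denominator R + jωL = 200 + j21.79.
Step 4 — H = 0.01173 + j0.1077.
Step 5 — Magnitude: |H| = 0.1083 (-19.3 dB); phase: φ = 83.8°.

|H| = 0.1083 (-19.3 dB), φ = 83.8°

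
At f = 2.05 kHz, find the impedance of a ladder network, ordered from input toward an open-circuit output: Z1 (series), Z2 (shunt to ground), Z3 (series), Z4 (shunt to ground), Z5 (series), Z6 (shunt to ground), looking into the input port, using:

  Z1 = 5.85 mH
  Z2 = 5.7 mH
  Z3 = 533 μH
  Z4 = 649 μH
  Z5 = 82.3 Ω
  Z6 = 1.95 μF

Step 1 — Angular frequency: ω = 2π·f = 2π·2050 = 1.288e+04 rad/s.
Step 2 — Component impedances:
  Z1: Z = jωL = j·1.288e+04·0.00585 = 0 + j75.35 Ω
  Z2: Z = jωL = j·1.288e+04·0.0057 = 0 + j73.42 Ω
  Z3: Z = jωL = j·1.288e+04·0.000533 = 0 + j6.865 Ω
  Z4: Z = jωL = j·1.288e+04·0.000649 = 0 + j8.359 Ω
  Z5: Z = R = 82.3 Ω
  Z6: Z = 1/(jωC) = -j/(ω·C) = 0 - j39.81 Ω
Step 3 — Ladder network (open output): work backward from the far end, alternating series and parallel combinations. Z_in = 0.505 + j88.16 Ω = 88.16∠89.7° Ω.

Z = 0.505 + j88.16 Ω = 88.16∠89.7° Ω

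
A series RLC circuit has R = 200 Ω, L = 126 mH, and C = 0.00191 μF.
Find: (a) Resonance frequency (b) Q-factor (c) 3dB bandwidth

Step 1 — Resonance: ω₀ = 1/√(LC) = 1/√(0.126·1.91e-09) = 6.446e+04 rad/s.
Step 2 — f₀ = ω₀/(2π) = 1.026e+04 Hz.
Step 3 — Series Q: Q = ω₀L/R = 6.446e+04·0.126/200 = 40.61.
Step 4 — Bandwidth: Δω = ω₀/Q = 1587 rad/s; BW = Δω/(2π) = 252.6 Hz.

(a) f₀ = 1.026e+04 Hz  (b) Q = 40.61  (c) BW = 252.6 Hz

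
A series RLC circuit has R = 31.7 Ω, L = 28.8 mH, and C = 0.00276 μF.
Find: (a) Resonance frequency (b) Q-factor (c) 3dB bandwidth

Step 1 — Resonance condition Im(Z)=0 gives ω₀ = 1/√(LC).
Step 2 — ω₀ = 1/√(0.0288·2.76e-09) = 1.122e+05 rad/s.
Step 3 — f₀ = ω₀/(2π) = 1.785e+04 Hz.
Step 4 — Series Q: Q = ω₀L/R = 1.122e+05·0.0288/31.7 = 101.9.
Step 5 — 3dB bandwidth: Δω = ω₀/Q = 1101 rad/s; BW = Δω/(2π) = 175.2 Hz.

(a) f₀ = 1.785e+04 Hz  (b) Q = 101.9  (c) BW = 175.2 Hz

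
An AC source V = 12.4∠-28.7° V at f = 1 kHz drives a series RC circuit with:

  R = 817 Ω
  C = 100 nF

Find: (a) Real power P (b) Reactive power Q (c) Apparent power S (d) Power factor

Step 1 — Angular frequency: ω = 2π·f = 2π·1000 = 6283 rad/s.
Step 2 — Component impedances:
  R: Z = R = 817 Ω
  C: Z = 1/(jωC) = -j/(ω·C) = 0 - j1592 Ω
Step 3 — Series combination: Z_total = R + C = 817 - j1592 Ω = 1789∠-62.8° Ω.
Step 4 — Source phasor: V = 12.4∠-28.7° V = 10.88 - j5.955 V.
Step 5 — Current: I = V / Z = 0.005738 + j0.003889 A = 0.006931∠34.1° A.
Step 6 — Complex power: S = V·I* = 0.03925 - j0.07646 VA.
Step 7 — Real power: P = Re(S) = 0.03925 W.
Step 8 — Reactive power: Q = Im(S) = -0.07646 VAR.
Step 9 — Apparent power: |S| = 0.08595 VA.
Step 10 — Power factor: PF = P/|S| = 0.4567 (leading).

(a) P = 0.03925 W  (b) Q = -0.07646 VAR  (c) S = 0.08595 VA  (d) PF = 0.4567 (leading)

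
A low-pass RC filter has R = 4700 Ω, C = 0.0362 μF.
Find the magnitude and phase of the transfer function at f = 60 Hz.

Step 1 — Angular frequency: ω = 2π·60 = 377 rad/s.
Step 2 — Transfer function: H(jω) = 1/(1 + jωRC).
Step 3 — Denominator: 1 + jωRC = 1 + j·377·4700·3.62e-08 = 1 + j0.06414.
Step 4 — H = 0.9959 - j0.06388.
Step 5 — Magnitude: |H| = 0.9979 (-0.0 dB); phase: φ = -3.7°.

|H| = 0.9979 (-0.0 dB), φ = -3.7°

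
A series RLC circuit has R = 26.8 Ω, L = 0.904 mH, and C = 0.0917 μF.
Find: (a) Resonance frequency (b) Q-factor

Step 1 — Resonance condition Im(Z)=0 gives ω₀ = 1/√(LC).
Step 2 — ω₀ = 1/√(0.000904·9.17e-08) = 1.098e+05 rad/s.
Step 3 — f₀ = ω₀/(2π) = 1.748e+04 Hz.
Step 4 — Series Q: Q = ω₀L/R = 1.098e+05·0.000904/26.8 = 3.705.

(a) f₀ = 1.748e+04 Hz  (b) Q = 3.705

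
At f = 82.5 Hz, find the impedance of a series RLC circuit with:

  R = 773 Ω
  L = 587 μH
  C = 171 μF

Step 1 — Angular frequency: ω = 2π·f = 2π·82.5 = 518.4 rad/s.
Step 2 — Component impedances:
  R: Z = R = 773 Ω
  L: Z = jωL = j·518.4·0.000587 = 0 + j0.3043 Ω
  C: Z = 1/(jωC) = -j/(ω·C) = 0 - j11.28 Ω
Step 3 — Series combination: Z_total = R + L + C = 773 - j10.98 Ω = 773.1∠-0.8° Ω.

Z = 773 - j10.98 Ω = 773.1∠-0.8° Ω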